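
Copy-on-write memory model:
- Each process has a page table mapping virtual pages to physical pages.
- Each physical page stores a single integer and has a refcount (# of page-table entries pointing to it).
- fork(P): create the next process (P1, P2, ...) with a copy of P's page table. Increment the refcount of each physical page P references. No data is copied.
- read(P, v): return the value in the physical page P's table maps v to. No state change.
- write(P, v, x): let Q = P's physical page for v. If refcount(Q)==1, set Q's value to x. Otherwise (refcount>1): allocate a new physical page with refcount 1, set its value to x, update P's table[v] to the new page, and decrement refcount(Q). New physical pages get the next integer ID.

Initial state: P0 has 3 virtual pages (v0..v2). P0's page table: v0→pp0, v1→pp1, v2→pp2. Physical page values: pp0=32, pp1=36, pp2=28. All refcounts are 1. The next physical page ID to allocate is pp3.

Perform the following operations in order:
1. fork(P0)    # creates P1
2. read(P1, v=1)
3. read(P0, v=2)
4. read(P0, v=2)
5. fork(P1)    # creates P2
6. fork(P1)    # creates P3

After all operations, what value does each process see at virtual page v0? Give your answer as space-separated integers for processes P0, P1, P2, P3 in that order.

Op 1: fork(P0) -> P1. 3 ppages; refcounts: pp0:2 pp1:2 pp2:2
Op 2: read(P1, v1) -> 36. No state change.
Op 3: read(P0, v2) -> 28. No state change.
Op 4: read(P0, v2) -> 28. No state change.
Op 5: fork(P1) -> P2. 3 ppages; refcounts: pp0:3 pp1:3 pp2:3
Op 6: fork(P1) -> P3. 3 ppages; refcounts: pp0:4 pp1:4 pp2:4
P0: v0 -> pp0 = 32
P1: v0 -> pp0 = 32
P2: v0 -> pp0 = 32
P3: v0 -> pp0 = 32

Answer: 32 32 32 32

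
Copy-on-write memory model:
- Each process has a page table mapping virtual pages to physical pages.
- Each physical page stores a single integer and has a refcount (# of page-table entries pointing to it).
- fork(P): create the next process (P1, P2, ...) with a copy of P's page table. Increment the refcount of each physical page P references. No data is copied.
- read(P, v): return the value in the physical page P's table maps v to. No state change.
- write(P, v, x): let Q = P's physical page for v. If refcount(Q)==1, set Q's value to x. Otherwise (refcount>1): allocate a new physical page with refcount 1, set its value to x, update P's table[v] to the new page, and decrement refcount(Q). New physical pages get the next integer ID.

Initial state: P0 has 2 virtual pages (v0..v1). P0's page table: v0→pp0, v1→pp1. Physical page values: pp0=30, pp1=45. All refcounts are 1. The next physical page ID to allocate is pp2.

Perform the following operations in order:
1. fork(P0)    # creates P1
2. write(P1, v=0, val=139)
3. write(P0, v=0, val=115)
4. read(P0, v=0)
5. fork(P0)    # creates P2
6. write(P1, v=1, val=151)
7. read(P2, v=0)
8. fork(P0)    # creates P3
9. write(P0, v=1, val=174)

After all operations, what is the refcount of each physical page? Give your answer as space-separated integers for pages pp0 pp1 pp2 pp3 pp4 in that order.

Answer: 3 2 1 1 1

Derivation:
Op 1: fork(P0) -> P1. 2 ppages; refcounts: pp0:2 pp1:2
Op 2: write(P1, v0, 139). refcount(pp0)=2>1 -> COPY to pp2. 3 ppages; refcounts: pp0:1 pp1:2 pp2:1
Op 3: write(P0, v0, 115). refcount(pp0)=1 -> write in place. 3 ppages; refcounts: pp0:1 pp1:2 pp2:1
Op 4: read(P0, v0) -> 115. No state change.
Op 5: fork(P0) -> P2. 3 ppages; refcounts: pp0:2 pp1:3 pp2:1
Op 6: write(P1, v1, 151). refcount(pp1)=3>1 -> COPY to pp3. 4 ppages; refcounts: pp0:2 pp1:2 pp2:1 pp3:1
Op 7: read(P2, v0) -> 115. No state change.
Op 8: fork(P0) -> P3. 4 ppages; refcounts: pp0:3 pp1:3 pp2:1 pp3:1
Op 9: write(P0, v1, 174). refcount(pp1)=3>1 -> COPY to pp4. 5 ppages; refcounts: pp0:3 pp1:2 pp2:1 pp3:1 pp4:1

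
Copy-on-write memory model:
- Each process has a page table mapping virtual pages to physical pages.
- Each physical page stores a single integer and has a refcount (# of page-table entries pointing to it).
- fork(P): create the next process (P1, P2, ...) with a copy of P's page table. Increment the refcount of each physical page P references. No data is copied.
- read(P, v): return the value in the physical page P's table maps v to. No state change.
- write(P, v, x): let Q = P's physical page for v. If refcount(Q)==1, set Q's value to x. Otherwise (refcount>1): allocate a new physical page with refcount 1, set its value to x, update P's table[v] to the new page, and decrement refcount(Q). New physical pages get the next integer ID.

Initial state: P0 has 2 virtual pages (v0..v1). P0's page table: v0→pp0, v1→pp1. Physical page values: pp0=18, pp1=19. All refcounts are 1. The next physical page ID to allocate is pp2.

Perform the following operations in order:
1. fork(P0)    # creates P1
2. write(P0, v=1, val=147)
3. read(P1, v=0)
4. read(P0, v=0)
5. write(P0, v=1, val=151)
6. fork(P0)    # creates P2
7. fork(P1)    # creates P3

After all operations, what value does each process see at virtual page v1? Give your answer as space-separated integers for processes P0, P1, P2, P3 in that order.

Op 1: fork(P0) -> P1. 2 ppages; refcounts: pp0:2 pp1:2
Op 2: write(P0, v1, 147). refcount(pp1)=2>1 -> COPY to pp2. 3 ppages; refcounts: pp0:2 pp1:1 pp2:1
Op 3: read(P1, v0) -> 18. No state change.
Op 4: read(P0, v0) -> 18. No state change.
Op 5: write(P0, v1, 151). refcount(pp2)=1 -> write in place. 3 ppages; refcounts: pp0:2 pp1:1 pp2:1
Op 6: fork(P0) -> P2. 3 ppages; refcounts: pp0:3 pp1:1 pp2:2
Op 7: fork(P1) -> P3. 3 ppages; refcounts: pp0:4 pp1:2 pp2:2
P0: v1 -> pp2 = 151
P1: v1 -> pp1 = 19
P2: v1 -> pp2 = 151
P3: v1 -> pp1 = 19

Answer: 151 19 151 19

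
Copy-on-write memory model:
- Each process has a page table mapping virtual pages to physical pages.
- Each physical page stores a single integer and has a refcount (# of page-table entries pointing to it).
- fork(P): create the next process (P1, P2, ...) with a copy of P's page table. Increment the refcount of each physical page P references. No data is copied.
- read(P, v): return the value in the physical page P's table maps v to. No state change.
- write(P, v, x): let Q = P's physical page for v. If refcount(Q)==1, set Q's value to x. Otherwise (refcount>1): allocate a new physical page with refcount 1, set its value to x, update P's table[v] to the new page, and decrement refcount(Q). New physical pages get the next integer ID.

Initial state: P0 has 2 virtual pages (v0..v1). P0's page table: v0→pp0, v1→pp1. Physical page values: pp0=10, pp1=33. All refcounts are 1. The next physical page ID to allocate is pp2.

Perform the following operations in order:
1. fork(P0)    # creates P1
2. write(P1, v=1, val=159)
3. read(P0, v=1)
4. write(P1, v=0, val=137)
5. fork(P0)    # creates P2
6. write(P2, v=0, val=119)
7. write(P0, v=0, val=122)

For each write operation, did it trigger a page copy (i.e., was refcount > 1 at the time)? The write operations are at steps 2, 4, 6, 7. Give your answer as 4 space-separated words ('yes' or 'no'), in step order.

Op 1: fork(P0) -> P1. 2 ppages; refcounts: pp0:2 pp1:2
Op 2: write(P1, v1, 159). refcount(pp1)=2>1 -> COPY to pp2. 3 ppages; refcounts: pp0:2 pp1:1 pp2:1
Op 3: read(P0, v1) -> 33. No state change.
Op 4: write(P1, v0, 137). refcount(pp0)=2>1 -> COPY to pp3. 4 ppages; refcounts: pp0:1 pp1:1 pp2:1 pp3:1
Op 5: fork(P0) -> P2. 4 ppages; refcounts: pp0:2 pp1:2 pp2:1 pp3:1
Op 6: write(P2, v0, 119). refcount(pp0)=2>1 -> COPY to pp4. 5 ppages; refcounts: pp0:1 pp1:2 pp2:1 pp3:1 pp4:1
Op 7: write(P0, v0, 122). refcount(pp0)=1 -> write in place. 5 ppages; refcounts: pp0:1 pp1:2 pp2:1 pp3:1 pp4:1

yes yes yes no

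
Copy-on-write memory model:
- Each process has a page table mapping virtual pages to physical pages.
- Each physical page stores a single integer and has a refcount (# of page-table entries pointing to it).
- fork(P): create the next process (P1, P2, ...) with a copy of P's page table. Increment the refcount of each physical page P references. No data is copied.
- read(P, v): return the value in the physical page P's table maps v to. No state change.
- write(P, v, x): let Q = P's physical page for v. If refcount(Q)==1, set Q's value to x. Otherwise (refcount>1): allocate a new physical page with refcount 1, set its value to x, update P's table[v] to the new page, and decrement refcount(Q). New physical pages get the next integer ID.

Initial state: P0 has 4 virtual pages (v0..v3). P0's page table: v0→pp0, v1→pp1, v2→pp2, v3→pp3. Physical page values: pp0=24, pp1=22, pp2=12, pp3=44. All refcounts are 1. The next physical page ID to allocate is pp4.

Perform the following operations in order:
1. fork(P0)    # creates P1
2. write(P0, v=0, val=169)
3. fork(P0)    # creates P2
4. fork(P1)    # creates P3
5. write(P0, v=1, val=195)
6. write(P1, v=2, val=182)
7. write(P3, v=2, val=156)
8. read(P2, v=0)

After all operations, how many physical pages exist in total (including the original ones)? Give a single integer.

Op 1: fork(P0) -> P1. 4 ppages; refcounts: pp0:2 pp1:2 pp2:2 pp3:2
Op 2: write(P0, v0, 169). refcount(pp0)=2>1 -> COPY to pp4. 5 ppages; refcounts: pp0:1 pp1:2 pp2:2 pp3:2 pp4:1
Op 3: fork(P0) -> P2. 5 ppages; refcounts: pp0:1 pp1:3 pp2:3 pp3:3 pp4:2
Op 4: fork(P1) -> P3. 5 ppages; refcounts: pp0:2 pp1:4 pp2:4 pp3:4 pp4:2
Op 5: write(P0, v1, 195). refcount(pp1)=4>1 -> COPY to pp5. 6 ppages; refcounts: pp0:2 pp1:3 pp2:4 pp3:4 pp4:2 pp5:1
Op 6: write(P1, v2, 182). refcount(pp2)=4>1 -> COPY to pp6. 7 ppages; refcounts: pp0:2 pp1:3 pp2:3 pp3:4 pp4:2 pp5:1 pp6:1
Op 7: write(P3, v2, 156). refcount(pp2)=3>1 -> COPY to pp7. 8 ppages; refcounts: pp0:2 pp1:3 pp2:2 pp3:4 pp4:2 pp5:1 pp6:1 pp7:1
Op 8: read(P2, v0) -> 169. No state change.

Answer: 8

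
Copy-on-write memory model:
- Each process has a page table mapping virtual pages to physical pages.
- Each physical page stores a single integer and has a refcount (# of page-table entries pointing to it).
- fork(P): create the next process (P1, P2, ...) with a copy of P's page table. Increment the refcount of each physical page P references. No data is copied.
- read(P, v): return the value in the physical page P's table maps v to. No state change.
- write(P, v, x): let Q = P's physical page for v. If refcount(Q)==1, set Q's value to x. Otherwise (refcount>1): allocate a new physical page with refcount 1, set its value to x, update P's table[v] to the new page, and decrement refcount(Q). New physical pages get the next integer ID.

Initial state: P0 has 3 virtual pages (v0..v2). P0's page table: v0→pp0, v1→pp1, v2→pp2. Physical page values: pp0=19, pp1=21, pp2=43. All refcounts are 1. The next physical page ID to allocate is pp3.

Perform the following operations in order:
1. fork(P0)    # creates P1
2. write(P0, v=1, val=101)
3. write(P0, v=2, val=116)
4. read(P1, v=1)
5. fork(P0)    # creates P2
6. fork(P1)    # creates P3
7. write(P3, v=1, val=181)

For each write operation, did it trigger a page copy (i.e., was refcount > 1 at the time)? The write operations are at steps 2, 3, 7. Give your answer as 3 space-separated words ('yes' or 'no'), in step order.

Op 1: fork(P0) -> P1. 3 ppages; refcounts: pp0:2 pp1:2 pp2:2
Op 2: write(P0, v1, 101). refcount(pp1)=2>1 -> COPY to pp3. 4 ppages; refcounts: pp0:2 pp1:1 pp2:2 pp3:1
Op 3: write(P0, v2, 116). refcount(pp2)=2>1 -> COPY to pp4. 5 ppages; refcounts: pp0:2 pp1:1 pp2:1 pp3:1 pp4:1
Op 4: read(P1, v1) -> 21. No state change.
Op 5: fork(P0) -> P2. 5 ppages; refcounts: pp0:3 pp1:1 pp2:1 pp3:2 pp4:2
Op 6: fork(P1) -> P3. 5 ppages; refcounts: pp0:4 pp1:2 pp2:2 pp3:2 pp4:2
Op 7: write(P3, v1, 181). refcount(pp1)=2>1 -> COPY to pp5. 6 ppages; refcounts: pp0:4 pp1:1 pp2:2 pp3:2 pp4:2 pp5:1

yes yes yes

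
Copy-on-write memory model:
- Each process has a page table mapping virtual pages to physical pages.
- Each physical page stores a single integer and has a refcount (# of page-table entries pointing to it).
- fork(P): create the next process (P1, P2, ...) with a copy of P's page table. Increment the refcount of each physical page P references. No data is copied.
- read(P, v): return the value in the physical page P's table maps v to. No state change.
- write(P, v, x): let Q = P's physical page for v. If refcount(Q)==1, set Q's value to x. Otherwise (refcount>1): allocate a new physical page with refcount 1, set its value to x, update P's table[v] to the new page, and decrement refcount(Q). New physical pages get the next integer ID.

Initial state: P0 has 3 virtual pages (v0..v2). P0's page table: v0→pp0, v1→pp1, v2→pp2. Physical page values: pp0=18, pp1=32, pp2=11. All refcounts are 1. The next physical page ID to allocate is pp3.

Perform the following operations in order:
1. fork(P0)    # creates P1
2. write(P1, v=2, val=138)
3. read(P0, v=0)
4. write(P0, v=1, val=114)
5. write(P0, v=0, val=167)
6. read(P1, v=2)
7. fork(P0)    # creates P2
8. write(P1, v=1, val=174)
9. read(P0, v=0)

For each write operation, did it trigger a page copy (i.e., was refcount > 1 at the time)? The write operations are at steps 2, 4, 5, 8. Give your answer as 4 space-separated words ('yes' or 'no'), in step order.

Op 1: fork(P0) -> P1. 3 ppages; refcounts: pp0:2 pp1:2 pp2:2
Op 2: write(P1, v2, 138). refcount(pp2)=2>1 -> COPY to pp3. 4 ppages; refcounts: pp0:2 pp1:2 pp2:1 pp3:1
Op 3: read(P0, v0) -> 18. No state change.
Op 4: write(P0, v1, 114). refcount(pp1)=2>1 -> COPY to pp4. 5 ppages; refcounts: pp0:2 pp1:1 pp2:1 pp3:1 pp4:1
Op 5: write(P0, v0, 167). refcount(pp0)=2>1 -> COPY to pp5. 6 ppages; refcounts: pp0:1 pp1:1 pp2:1 pp3:1 pp4:1 pp5:1
Op 6: read(P1, v2) -> 138. No state change.
Op 7: fork(P0) -> P2. 6 ppages; refcounts: pp0:1 pp1:1 pp2:2 pp3:1 pp4:2 pp5:2
Op 8: write(P1, v1, 174). refcount(pp1)=1 -> write in place. 6 ppages; refcounts: pp0:1 pp1:1 pp2:2 pp3:1 pp4:2 pp5:2
Op 9: read(P0, v0) -> 167. No state change.

yes yes yes no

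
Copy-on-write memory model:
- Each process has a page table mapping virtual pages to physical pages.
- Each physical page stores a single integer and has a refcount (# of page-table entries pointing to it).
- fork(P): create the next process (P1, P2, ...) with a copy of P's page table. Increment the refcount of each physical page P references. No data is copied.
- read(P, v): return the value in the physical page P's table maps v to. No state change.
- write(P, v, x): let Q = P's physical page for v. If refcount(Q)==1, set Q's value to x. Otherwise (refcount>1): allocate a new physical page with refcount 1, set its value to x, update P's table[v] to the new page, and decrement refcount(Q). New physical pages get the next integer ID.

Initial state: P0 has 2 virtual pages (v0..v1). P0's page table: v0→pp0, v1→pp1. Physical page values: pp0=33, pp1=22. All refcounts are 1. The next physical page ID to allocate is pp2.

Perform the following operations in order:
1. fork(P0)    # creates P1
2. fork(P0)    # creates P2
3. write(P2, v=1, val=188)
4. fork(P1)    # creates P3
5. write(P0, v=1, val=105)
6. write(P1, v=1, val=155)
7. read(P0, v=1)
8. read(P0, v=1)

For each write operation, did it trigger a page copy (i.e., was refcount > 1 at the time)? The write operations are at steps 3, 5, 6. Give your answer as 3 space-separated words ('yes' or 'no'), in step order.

Op 1: fork(P0) -> P1. 2 ppages; refcounts: pp0:2 pp1:2
Op 2: fork(P0) -> P2. 2 ppages; refcounts: pp0:3 pp1:3
Op 3: write(P2, v1, 188). refcount(pp1)=3>1 -> COPY to pp2. 3 ppages; refcounts: pp0:3 pp1:2 pp2:1
Op 4: fork(P1) -> P3. 3 ppages; refcounts: pp0:4 pp1:3 pp2:1
Op 5: write(P0, v1, 105). refcount(pp1)=3>1 -> COPY to pp3. 4 ppages; refcounts: pp0:4 pp1:2 pp2:1 pp3:1
Op 6: write(P1, v1, 155). refcount(pp1)=2>1 -> COPY to pp4. 5 ppages; refcounts: pp0:4 pp1:1 pp2:1 pp3:1 pp4:1
Op 7: read(P0, v1) -> 105. No state change.
Op 8: read(P0, v1) -> 105. No state change.

yes yes yes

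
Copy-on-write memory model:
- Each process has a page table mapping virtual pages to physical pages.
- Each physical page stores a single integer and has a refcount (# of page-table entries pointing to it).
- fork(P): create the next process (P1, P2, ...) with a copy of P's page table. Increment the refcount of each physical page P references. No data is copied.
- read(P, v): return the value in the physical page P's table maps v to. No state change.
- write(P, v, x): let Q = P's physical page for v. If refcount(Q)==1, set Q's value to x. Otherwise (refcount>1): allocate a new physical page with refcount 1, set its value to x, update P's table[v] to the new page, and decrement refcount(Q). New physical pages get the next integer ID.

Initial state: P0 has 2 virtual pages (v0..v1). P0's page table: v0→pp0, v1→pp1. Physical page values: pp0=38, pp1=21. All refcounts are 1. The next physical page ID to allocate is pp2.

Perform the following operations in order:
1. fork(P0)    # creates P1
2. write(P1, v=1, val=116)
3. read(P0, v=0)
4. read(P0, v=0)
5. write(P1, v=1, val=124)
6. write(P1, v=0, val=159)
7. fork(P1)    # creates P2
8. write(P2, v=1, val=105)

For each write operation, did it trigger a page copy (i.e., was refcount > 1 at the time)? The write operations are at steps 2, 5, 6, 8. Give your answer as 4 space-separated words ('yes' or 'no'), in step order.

Op 1: fork(P0) -> P1. 2 ppages; refcounts: pp0:2 pp1:2
Op 2: write(P1, v1, 116). refcount(pp1)=2>1 -> COPY to pp2. 3 ppages; refcounts: pp0:2 pp1:1 pp2:1
Op 3: read(P0, v0) -> 38. No state change.
Op 4: read(P0, v0) -> 38. No state change.
Op 5: write(P1, v1, 124). refcount(pp2)=1 -> write in place. 3 ppages; refcounts: pp0:2 pp1:1 pp2:1
Op 6: write(P1, v0, 159). refcount(pp0)=2>1 -> COPY to pp3. 4 ppages; refcounts: pp0:1 pp1:1 pp2:1 pp3:1
Op 7: fork(P1) -> P2. 4 ppages; refcounts: pp0:1 pp1:1 pp2:2 pp3:2
Op 8: write(P2, v1, 105). refcount(pp2)=2>1 -> COPY to pp4. 5 ppages; refcounts: pp0:1 pp1:1 pp2:1 pp3:2 pp4:1

yes no yes yes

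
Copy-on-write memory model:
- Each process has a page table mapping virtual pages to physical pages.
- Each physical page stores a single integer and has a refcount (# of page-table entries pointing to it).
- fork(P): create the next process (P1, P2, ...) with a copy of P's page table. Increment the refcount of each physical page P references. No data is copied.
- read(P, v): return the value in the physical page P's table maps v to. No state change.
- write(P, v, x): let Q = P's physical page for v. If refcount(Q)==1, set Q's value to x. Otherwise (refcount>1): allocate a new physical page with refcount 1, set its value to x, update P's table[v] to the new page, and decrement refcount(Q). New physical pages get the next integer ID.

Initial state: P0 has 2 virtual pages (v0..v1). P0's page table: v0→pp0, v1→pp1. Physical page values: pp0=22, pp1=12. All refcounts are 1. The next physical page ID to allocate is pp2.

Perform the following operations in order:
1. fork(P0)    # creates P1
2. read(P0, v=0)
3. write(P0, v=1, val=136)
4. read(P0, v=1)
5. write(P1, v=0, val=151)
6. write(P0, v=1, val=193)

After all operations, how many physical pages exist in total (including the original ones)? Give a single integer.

Op 1: fork(P0) -> P1. 2 ppages; refcounts: pp0:2 pp1:2
Op 2: read(P0, v0) -> 22. No state change.
Op 3: write(P0, v1, 136). refcount(pp1)=2>1 -> COPY to pp2. 3 ppages; refcounts: pp0:2 pp1:1 pp2:1
Op 4: read(P0, v1) -> 136. No state change.
Op 5: write(P1, v0, 151). refcount(pp0)=2>1 -> COPY to pp3. 4 ppages; refcounts: pp0:1 pp1:1 pp2:1 pp3:1
Op 6: write(P0, v1, 193). refcount(pp2)=1 -> write in place. 4 ppages; refcounts: pp0:1 pp1:1 pp2:1 pp3:1

Answer: 4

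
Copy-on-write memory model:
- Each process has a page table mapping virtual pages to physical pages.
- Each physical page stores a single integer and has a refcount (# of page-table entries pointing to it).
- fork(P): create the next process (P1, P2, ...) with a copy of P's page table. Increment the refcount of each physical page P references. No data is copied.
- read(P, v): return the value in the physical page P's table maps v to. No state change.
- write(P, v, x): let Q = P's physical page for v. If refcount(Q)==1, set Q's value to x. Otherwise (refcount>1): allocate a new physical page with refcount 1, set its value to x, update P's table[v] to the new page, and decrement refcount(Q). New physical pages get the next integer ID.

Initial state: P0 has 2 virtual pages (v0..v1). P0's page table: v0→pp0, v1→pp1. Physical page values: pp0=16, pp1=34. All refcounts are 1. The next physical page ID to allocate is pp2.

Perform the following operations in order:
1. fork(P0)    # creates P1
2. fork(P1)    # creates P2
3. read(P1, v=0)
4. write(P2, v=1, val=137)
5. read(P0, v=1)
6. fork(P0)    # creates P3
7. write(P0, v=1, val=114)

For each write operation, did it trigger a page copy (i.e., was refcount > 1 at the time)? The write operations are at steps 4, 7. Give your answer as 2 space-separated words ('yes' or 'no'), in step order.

Op 1: fork(P0) -> P1. 2 ppages; refcounts: pp0:2 pp1:2
Op 2: fork(P1) -> P2. 2 ppages; refcounts: pp0:3 pp1:3
Op 3: read(P1, v0) -> 16. No state change.
Op 4: write(P2, v1, 137). refcount(pp1)=3>1 -> COPY to pp2. 3 ppages; refcounts: pp0:3 pp1:2 pp2:1
Op 5: read(P0, v1) -> 34. No state change.
Op 6: fork(P0) -> P3. 3 ppages; refcounts: pp0:4 pp1:3 pp2:1
Op 7: write(P0, v1, 114). refcount(pp1)=3>1 -> COPY to pp3. 4 ppages; refcounts: pp0:4 pp1:2 pp2:1 pp3:1

yes yes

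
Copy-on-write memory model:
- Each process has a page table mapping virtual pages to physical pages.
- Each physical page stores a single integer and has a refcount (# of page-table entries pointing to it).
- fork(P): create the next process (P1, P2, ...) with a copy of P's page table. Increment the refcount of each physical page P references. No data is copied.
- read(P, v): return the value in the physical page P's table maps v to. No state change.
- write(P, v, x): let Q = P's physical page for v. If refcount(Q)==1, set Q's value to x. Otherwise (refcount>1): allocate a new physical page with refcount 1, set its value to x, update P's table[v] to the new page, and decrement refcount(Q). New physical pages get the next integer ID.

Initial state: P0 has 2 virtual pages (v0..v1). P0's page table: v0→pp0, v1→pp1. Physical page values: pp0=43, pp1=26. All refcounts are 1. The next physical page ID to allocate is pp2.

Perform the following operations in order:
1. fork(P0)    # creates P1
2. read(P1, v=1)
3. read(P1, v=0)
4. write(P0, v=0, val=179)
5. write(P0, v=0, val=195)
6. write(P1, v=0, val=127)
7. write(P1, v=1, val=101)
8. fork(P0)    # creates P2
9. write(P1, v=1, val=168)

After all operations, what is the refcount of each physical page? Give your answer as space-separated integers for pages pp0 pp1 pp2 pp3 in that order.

Answer: 1 2 2 1

Derivation:
Op 1: fork(P0) -> P1. 2 ppages; refcounts: pp0:2 pp1:2
Op 2: read(P1, v1) -> 26. No state change.
Op 3: read(P1, v0) -> 43. No state change.
Op 4: write(P0, v0, 179). refcount(pp0)=2>1 -> COPY to pp2. 3 ppages; refcounts: pp0:1 pp1:2 pp2:1
Op 5: write(P0, v0, 195). refcount(pp2)=1 -> write in place. 3 ppages; refcounts: pp0:1 pp1:2 pp2:1
Op 6: write(P1, v0, 127). refcount(pp0)=1 -> write in place. 3 ppages; refcounts: pp0:1 pp1:2 pp2:1
Op 7: write(P1, v1, 101). refcount(pp1)=2>1 -> COPY to pp3. 4 ppages; refcounts: pp0:1 pp1:1 pp2:1 pp3:1
Op 8: fork(P0) -> P2. 4 ppages; refcounts: pp0:1 pp1:2 pp2:2 pp3:1
Op 9: write(P1, v1, 168). refcount(pp3)=1 -> write in place. 4 ppages; refcounts: pp0:1 pp1:2 pp2:2 pp3:1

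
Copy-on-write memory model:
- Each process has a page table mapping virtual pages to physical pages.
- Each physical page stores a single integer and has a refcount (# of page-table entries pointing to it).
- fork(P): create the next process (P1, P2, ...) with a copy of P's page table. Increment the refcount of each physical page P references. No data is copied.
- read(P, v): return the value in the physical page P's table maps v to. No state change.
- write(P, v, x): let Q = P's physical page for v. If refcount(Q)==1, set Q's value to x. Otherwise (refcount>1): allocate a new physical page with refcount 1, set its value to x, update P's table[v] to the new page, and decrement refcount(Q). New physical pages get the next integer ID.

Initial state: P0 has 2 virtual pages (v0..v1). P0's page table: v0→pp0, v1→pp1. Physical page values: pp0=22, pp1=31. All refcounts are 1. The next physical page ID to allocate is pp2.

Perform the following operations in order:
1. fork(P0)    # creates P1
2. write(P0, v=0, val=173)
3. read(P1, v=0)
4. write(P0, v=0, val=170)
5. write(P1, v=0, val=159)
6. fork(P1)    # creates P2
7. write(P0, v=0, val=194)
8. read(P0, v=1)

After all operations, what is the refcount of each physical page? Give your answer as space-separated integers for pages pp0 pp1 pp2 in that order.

Op 1: fork(P0) -> P1. 2 ppages; refcounts: pp0:2 pp1:2
Op 2: write(P0, v0, 173). refcount(pp0)=2>1 -> COPY to pp2. 3 ppages; refcounts: pp0:1 pp1:2 pp2:1
Op 3: read(P1, v0) -> 22. No state change.
Op 4: write(P0, v0, 170). refcount(pp2)=1 -> write in place. 3 ppages; refcounts: pp0:1 pp1:2 pp2:1
Op 5: write(P1, v0, 159). refcount(pp0)=1 -> write in place. 3 ppages; refcounts: pp0:1 pp1:2 pp2:1
Op 6: fork(P1) -> P2. 3 ppages; refcounts: pp0:2 pp1:3 pp2:1
Op 7: write(P0, v0, 194). refcount(pp2)=1 -> write in place. 3 ppages; refcounts: pp0:2 pp1:3 pp2:1
Op 8: read(P0, v1) -> 31. No state change.

Answer: 2 3 1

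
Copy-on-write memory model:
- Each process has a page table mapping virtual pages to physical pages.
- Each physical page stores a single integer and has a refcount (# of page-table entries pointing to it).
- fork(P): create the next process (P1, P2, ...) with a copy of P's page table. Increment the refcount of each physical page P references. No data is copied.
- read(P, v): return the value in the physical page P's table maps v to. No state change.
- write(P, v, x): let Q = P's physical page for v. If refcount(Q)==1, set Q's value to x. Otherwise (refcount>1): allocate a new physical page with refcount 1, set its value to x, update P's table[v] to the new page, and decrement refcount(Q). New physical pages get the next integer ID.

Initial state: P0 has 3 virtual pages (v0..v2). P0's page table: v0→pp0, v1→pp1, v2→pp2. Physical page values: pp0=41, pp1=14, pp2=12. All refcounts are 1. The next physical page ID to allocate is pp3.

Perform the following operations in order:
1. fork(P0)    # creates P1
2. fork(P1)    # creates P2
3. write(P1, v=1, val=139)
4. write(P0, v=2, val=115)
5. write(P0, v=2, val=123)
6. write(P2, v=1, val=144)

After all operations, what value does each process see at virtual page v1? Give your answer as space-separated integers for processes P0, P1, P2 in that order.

Answer: 14 139 144

Derivation:
Op 1: fork(P0) -> P1. 3 ppages; refcounts: pp0:2 pp1:2 pp2:2
Op 2: fork(P1) -> P2. 3 ppages; refcounts: pp0:3 pp1:3 pp2:3
Op 3: write(P1, v1, 139). refcount(pp1)=3>1 -> COPY to pp3. 4 ppages; refcounts: pp0:3 pp1:2 pp2:3 pp3:1
Op 4: write(P0, v2, 115). refcount(pp2)=3>1 -> COPY to pp4. 5 ppages; refcounts: pp0:3 pp1:2 pp2:2 pp3:1 pp4:1
Op 5: write(P0, v2, 123). refcount(pp4)=1 -> write in place. 5 ppages; refcounts: pp0:3 pp1:2 pp2:2 pp3:1 pp4:1
Op 6: write(P2, v1, 144). refcount(pp1)=2>1 -> COPY to pp5. 6 ppages; refcounts: pp0:3 pp1:1 pp2:2 pp3:1 pp4:1 pp5:1
P0: v1 -> pp1 = 14
P1: v1 -> pp3 = 139
P2: v1 -> pp5 = 144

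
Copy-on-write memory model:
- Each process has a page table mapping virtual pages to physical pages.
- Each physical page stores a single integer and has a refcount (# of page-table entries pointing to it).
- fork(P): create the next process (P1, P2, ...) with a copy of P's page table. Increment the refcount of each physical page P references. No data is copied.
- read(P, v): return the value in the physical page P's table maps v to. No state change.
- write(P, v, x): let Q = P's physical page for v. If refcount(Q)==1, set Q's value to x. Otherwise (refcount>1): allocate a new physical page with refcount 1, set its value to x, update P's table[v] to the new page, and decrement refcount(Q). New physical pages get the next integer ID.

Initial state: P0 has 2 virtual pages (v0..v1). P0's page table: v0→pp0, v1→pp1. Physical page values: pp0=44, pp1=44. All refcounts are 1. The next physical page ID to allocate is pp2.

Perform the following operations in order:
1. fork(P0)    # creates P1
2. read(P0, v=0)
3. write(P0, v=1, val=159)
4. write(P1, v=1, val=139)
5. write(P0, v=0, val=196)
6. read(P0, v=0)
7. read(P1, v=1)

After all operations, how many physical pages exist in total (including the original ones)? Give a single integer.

Answer: 4

Derivation:
Op 1: fork(P0) -> P1. 2 ppages; refcounts: pp0:2 pp1:2
Op 2: read(P0, v0) -> 44. No state change.
Op 3: write(P0, v1, 159). refcount(pp1)=2>1 -> COPY to pp2. 3 ppages; refcounts: pp0:2 pp1:1 pp2:1
Op 4: write(P1, v1, 139). refcount(pp1)=1 -> write in place. 3 ppages; refcounts: pp0:2 pp1:1 pp2:1
Op 5: write(P0, v0, 196). refcount(pp0)=2>1 -> COPY to pp3. 4 ppages; refcounts: pp0:1 pp1:1 pp2:1 pp3:1
Op 6: read(P0, v0) -> 196. No state change.
Op 7: read(P1, v1) -> 139. No state change.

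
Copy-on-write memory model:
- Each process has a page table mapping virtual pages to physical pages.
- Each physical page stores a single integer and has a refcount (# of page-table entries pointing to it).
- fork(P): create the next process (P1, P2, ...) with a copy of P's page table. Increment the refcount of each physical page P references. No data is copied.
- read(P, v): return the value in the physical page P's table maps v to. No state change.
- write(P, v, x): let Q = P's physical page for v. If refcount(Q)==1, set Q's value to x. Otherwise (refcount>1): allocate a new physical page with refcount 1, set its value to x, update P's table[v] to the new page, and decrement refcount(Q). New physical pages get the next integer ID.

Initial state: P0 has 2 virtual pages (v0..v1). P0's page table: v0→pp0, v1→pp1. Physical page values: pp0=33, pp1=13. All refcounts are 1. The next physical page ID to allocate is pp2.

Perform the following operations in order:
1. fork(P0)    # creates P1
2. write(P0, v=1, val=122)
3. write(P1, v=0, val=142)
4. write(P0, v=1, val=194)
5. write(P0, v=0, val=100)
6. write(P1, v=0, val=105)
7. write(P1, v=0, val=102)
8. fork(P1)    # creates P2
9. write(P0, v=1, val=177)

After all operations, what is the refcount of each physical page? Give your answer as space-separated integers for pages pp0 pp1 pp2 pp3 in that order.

Answer: 1 2 1 2

Derivation:
Op 1: fork(P0) -> P1. 2 ppages; refcounts: pp0:2 pp1:2
Op 2: write(P0, v1, 122). refcount(pp1)=2>1 -> COPY to pp2. 3 ppages; refcounts: pp0:2 pp1:1 pp2:1
Op 3: write(P1, v0, 142). refcount(pp0)=2>1 -> COPY to pp3. 4 ppages; refcounts: pp0:1 pp1:1 pp2:1 pp3:1
Op 4: write(P0, v1, 194). refcount(pp2)=1 -> write in place. 4 ppages; refcounts: pp0:1 pp1:1 pp2:1 pp3:1
Op 5: write(P0, v0, 100). refcount(pp0)=1 -> write in place. 4 ppages; refcounts: pp0:1 pp1:1 pp2:1 pp3:1
Op 6: write(P1, v0, 105). refcount(pp3)=1 -> write in place. 4 ppages; refcounts: pp0:1 pp1:1 pp2:1 pp3:1
Op 7: write(P1, v0, 102). refcount(pp3)=1 -> write in place. 4 ppages; refcounts: pp0:1 pp1:1 pp2:1 pp3:1
Op 8: fork(P1) -> P2. 4 ppages; refcounts: pp0:1 pp1:2 pp2:1 pp3:2
Op 9: write(P0, v1, 177). refcount(pp2)=1 -> write in place. 4 ppages; refcounts: pp0:1 pp1:2 pp2:1 pp3:2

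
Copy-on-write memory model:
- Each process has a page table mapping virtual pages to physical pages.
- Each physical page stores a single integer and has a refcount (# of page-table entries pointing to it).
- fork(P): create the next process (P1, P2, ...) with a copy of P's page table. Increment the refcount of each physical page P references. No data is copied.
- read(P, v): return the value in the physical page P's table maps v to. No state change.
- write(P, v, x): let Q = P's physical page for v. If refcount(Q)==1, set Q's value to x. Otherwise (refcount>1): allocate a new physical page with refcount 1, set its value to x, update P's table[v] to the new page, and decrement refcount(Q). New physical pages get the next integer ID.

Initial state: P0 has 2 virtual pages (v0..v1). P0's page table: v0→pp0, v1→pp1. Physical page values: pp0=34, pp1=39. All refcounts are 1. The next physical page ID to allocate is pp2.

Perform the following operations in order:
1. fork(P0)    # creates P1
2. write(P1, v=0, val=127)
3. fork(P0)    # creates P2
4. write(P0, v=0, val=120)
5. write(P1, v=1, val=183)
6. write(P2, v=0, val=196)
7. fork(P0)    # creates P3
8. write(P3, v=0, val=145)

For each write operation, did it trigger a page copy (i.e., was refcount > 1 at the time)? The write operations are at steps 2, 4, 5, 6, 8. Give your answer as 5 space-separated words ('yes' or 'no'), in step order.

Op 1: fork(P0) -> P1. 2 ppages; refcounts: pp0:2 pp1:2
Op 2: write(P1, v0, 127). refcount(pp0)=2>1 -> COPY to pp2. 3 ppages; refcounts: pp0:1 pp1:2 pp2:1
Op 3: fork(P0) -> P2. 3 ppages; refcounts: pp0:2 pp1:3 pp2:1
Op 4: write(P0, v0, 120). refcount(pp0)=2>1 -> COPY to pp3. 4 ppages; refcounts: pp0:1 pp1:3 pp2:1 pp3:1
Op 5: write(P1, v1, 183). refcount(pp1)=3>1 -> COPY to pp4. 5 ppages; refcounts: pp0:1 pp1:2 pp2:1 pp3:1 pp4:1
Op 6: write(P2, v0, 196). refcount(pp0)=1 -> write in place. 5 ppages; refcounts: pp0:1 pp1:2 pp2:1 pp3:1 pp4:1
Op 7: fork(P0) -> P3. 5 ppages; refcounts: pp0:1 pp1:3 pp2:1 pp3:2 pp4:1
Op 8: write(P3, v0, 145). refcount(pp3)=2>1 -> COPY to pp5. 6 ppages; refcounts: pp0:1 pp1:3 pp2:1 pp3:1 pp4:1 pp5:1

yes yes yes no yes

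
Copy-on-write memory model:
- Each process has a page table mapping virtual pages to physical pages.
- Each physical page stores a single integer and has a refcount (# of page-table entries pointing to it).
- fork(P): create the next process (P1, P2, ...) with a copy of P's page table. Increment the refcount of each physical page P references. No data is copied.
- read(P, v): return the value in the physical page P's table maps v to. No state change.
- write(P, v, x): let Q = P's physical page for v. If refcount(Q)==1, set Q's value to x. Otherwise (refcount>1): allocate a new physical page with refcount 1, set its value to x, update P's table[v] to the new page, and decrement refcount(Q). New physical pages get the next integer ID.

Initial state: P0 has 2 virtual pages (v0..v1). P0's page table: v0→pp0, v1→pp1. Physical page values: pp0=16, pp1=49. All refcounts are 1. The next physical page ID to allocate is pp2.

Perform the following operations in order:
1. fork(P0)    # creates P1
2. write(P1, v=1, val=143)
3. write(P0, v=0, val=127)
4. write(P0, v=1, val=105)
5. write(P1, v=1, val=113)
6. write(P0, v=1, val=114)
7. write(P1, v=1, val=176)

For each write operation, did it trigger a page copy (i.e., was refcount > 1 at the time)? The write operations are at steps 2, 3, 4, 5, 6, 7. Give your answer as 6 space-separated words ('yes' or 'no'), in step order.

Op 1: fork(P0) -> P1. 2 ppages; refcounts: pp0:2 pp1:2
Op 2: write(P1, v1, 143). refcount(pp1)=2>1 -> COPY to pp2. 3 ppages; refcounts: pp0:2 pp1:1 pp2:1
Op 3: write(P0, v0, 127). refcount(pp0)=2>1 -> COPY to pp3. 4 ppages; refcounts: pp0:1 pp1:1 pp2:1 pp3:1
Op 4: write(P0, v1, 105). refcount(pp1)=1 -> write in place. 4 ppages; refcounts: pp0:1 pp1:1 pp2:1 pp3:1
Op 5: write(P1, v1, 113). refcount(pp2)=1 -> write in place. 4 ppages; refcounts: pp0:1 pp1:1 pp2:1 pp3:1
Op 6: write(P0, v1, 114). refcount(pp1)=1 -> write in place. 4 ppages; refcounts: pp0:1 pp1:1 pp2:1 pp3:1
Op 7: write(P1, v1, 176). refcount(pp2)=1 -> write in place. 4 ppages; refcounts: pp0:1 pp1:1 pp2:1 pp3:1

yes yes no no no no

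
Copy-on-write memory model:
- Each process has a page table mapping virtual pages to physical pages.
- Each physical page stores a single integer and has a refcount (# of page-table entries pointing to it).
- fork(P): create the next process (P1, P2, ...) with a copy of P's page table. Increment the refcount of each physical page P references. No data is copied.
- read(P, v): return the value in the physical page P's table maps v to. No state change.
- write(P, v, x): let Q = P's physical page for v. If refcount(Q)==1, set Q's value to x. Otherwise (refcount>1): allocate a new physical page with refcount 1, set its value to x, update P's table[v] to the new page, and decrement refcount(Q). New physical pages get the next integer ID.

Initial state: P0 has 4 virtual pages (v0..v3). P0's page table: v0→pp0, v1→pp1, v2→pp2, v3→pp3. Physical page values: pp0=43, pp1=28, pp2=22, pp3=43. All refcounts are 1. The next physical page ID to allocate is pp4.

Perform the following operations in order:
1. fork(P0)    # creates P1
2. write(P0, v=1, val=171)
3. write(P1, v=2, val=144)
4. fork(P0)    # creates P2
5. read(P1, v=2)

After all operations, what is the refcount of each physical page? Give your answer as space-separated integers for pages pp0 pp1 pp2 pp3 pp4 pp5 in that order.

Answer: 3 1 2 3 2 1

Derivation:
Op 1: fork(P0) -> P1. 4 ppages; refcounts: pp0:2 pp1:2 pp2:2 pp3:2
Op 2: write(P0, v1, 171). refcount(pp1)=2>1 -> COPY to pp4. 5 ppages; refcounts: pp0:2 pp1:1 pp2:2 pp3:2 pp4:1
Op 3: write(P1, v2, 144). refcount(pp2)=2>1 -> COPY to pp5. 6 ppages; refcounts: pp0:2 pp1:1 pp2:1 pp3:2 pp4:1 pp5:1
Op 4: fork(P0) -> P2. 6 ppages; refcounts: pp0:3 pp1:1 pp2:2 pp3:3 pp4:2 pp5:1
Op 5: read(P1, v2) -> 144. No state change.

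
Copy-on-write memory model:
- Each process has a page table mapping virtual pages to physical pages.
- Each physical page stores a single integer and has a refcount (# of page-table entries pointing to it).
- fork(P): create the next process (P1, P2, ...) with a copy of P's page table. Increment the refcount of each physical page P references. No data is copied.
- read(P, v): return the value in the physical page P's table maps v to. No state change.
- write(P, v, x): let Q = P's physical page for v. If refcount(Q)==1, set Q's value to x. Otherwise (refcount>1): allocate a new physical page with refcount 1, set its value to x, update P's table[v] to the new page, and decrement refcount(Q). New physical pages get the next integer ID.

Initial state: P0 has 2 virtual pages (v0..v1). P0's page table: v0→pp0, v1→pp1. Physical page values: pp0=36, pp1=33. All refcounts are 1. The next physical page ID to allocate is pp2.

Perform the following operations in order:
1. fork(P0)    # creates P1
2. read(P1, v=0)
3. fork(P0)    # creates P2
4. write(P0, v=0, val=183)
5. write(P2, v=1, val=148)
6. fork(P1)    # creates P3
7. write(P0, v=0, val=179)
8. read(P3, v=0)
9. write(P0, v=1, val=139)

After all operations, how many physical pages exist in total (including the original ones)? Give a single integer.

Answer: 5

Derivation:
Op 1: fork(P0) -> P1. 2 ppages; refcounts: pp0:2 pp1:2
Op 2: read(P1, v0) -> 36. No state change.
Op 3: fork(P0) -> P2. 2 ppages; refcounts: pp0:3 pp1:3
Op 4: write(P0, v0, 183). refcount(pp0)=3>1 -> COPY to pp2. 3 ppages; refcounts: pp0:2 pp1:3 pp2:1
Op 5: write(P2, v1, 148). refcount(pp1)=3>1 -> COPY to pp3. 4 ppages; refcounts: pp0:2 pp1:2 pp2:1 pp3:1
Op 6: fork(P1) -> P3. 4 ppages; refcounts: pp0:3 pp1:3 pp2:1 pp3:1
Op 7: write(P0, v0, 179). refcount(pp2)=1 -> write in place. 4 ppages; refcounts: pp0:3 pp1:3 pp2:1 pp3:1
Op 8: read(P3, v0) -> 36. No state change.
Op 9: write(P0, v1, 139). refcount(pp1)=3>1 -> COPY to pp4. 5 ppages; refcounts: pp0:3 pp1:2 pp2:1 pp3:1 pp4:1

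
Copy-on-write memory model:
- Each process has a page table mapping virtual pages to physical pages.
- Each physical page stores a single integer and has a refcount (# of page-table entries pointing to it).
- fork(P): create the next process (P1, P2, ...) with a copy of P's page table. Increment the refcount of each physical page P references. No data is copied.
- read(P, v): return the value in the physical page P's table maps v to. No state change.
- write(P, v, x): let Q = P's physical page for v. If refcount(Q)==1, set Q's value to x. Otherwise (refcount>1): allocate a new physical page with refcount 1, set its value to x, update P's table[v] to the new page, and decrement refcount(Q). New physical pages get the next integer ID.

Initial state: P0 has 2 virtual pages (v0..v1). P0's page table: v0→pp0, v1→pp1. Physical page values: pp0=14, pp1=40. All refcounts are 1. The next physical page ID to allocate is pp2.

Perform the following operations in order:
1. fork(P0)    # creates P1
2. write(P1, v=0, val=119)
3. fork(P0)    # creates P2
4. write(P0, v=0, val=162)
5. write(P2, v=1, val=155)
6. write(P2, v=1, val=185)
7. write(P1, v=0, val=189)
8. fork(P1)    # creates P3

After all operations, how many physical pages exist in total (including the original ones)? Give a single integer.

Op 1: fork(P0) -> P1. 2 ppages; refcounts: pp0:2 pp1:2
Op 2: write(P1, v0, 119). refcount(pp0)=2>1 -> COPY to pp2. 3 ppages; refcounts: pp0:1 pp1:2 pp2:1
Op 3: fork(P0) -> P2. 3 ppages; refcounts: pp0:2 pp1:3 pp2:1
Op 4: write(P0, v0, 162). refcount(pp0)=2>1 -> COPY to pp3. 4 ppages; refcounts: pp0:1 pp1:3 pp2:1 pp3:1
Op 5: write(P2, v1, 155). refcount(pp1)=3>1 -> COPY to pp4. 5 ppages; refcounts: pp0:1 pp1:2 pp2:1 pp3:1 pp4:1
Op 6: write(P2, v1, 185). refcount(pp4)=1 -> write in place. 5 ppages; refcounts: pp0:1 pp1:2 pp2:1 pp3:1 pp4:1
Op 7: write(P1, v0, 189). refcount(pp2)=1 -> write in place. 5 ppages; refcounts: pp0:1 pp1:2 pp2:1 pp3:1 pp4:1
Op 8: fork(P1) -> P3. 5 ppages; refcounts: pp0:1 pp1:3 pp2:2 pp3:1 pp4:1

Answer: 5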